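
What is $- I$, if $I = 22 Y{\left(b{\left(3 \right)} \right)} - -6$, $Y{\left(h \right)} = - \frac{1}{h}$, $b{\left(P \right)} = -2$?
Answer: $-17$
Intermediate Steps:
$I = 17$ ($I = 22 \left(- \frac{1}{-2}\right) - -6 = 22 \left(\left(-1\right) \left(- \frac{1}{2}\right)\right) + 6 = 22 \cdot \frac{1}{2} + 6 = 11 + 6 = 17$)
$- I = \left(-1\right) 17 = -17$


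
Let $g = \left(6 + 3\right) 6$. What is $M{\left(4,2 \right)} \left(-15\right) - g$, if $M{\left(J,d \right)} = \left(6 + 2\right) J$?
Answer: $-534$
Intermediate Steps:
$M{\left(J,d \right)} = 8 J$
$g = 54$ ($g = 9 \cdot 6 = 54$)
$M{\left(4,2 \right)} \left(-15\right) - g = 8 \cdot 4 \left(-15\right) - 54 = 32 \left(-15\right) - 54 = -480 - 54 = -534$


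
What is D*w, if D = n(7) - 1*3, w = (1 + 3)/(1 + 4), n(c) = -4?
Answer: -28/5 ≈ -5.6000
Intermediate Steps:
w = ⅘ (w = 4/5 = 4*(⅕) = ⅘ ≈ 0.80000)
D = -7 (D = -4 - 1*3 = -4 - 3 = -7)
D*w = -7*⅘ = -28/5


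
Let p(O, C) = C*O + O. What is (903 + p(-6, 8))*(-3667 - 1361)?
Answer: -4268772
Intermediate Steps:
p(O, C) = O + C*O
(903 + p(-6, 8))*(-3667 - 1361) = (903 - 6*(1 + 8))*(-3667 - 1361) = (903 - 6*9)*(-5028) = (903 - 54)*(-5028) = 849*(-5028) = -4268772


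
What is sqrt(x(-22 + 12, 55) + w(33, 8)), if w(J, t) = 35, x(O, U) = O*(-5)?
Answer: sqrt(85) ≈ 9.2195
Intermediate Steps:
x(O, U) = -5*O
sqrt(x(-22 + 12, 55) + w(33, 8)) = sqrt(-5*(-22 + 12) + 35) = sqrt(-5*(-10) + 35) = sqrt(50 + 35) = sqrt(85)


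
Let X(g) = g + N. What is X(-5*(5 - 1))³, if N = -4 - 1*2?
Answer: -17576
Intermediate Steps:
N = -6 (N = -4 - 2 = -6)
X(g) = -6 + g (X(g) = g - 6 = -6 + g)
X(-5*(5 - 1))³ = (-6 - 5*(5 - 1))³ = (-6 - 5*4)³ = (-6 - 20)³ = (-26)³ = -17576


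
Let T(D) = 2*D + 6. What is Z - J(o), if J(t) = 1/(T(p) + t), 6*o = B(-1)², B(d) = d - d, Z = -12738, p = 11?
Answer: -356665/28 ≈ -12738.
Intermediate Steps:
T(D) = 6 + 2*D
B(d) = 0
o = 0 (o = (⅙)*0² = (⅙)*0 = 0)
J(t) = 1/(28 + t) (J(t) = 1/((6 + 2*11) + t) = 1/((6 + 22) + t) = 1/(28 + t))
Z - J(o) = -12738 - 1/(28 + 0) = -12738 - 1/28 = -356665/28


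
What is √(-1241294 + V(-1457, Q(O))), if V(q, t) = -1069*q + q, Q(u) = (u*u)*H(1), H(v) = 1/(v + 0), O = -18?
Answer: √314782 ≈ 561.05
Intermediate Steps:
H(v) = 1/v
Q(u) = u² (Q(u) = (u*u)/1 = u²*1 = u²)
V(q, t) = -1068*q
√(-1241294 + V(-1457, Q(O))) = √(-1241294 - 1068*(-1457)) = √(-1241294 + 1556076) = √314782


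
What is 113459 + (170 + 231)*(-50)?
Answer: 93409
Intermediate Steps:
113459 + (170 + 231)*(-50) = 113459 + 401*(-50) = 113459 - 20050 = 93409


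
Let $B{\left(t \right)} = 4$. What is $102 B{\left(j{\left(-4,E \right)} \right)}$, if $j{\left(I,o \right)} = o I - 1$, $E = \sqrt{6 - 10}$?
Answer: $408$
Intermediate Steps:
$E = 2 i$ ($E = \sqrt{6 - 10} = \sqrt{-4} = 2 i \approx 2.0 i$)
$j{\left(I,o \right)} = -1 + I o$ ($j{\left(I,o \right)} = I o - 1 = -1 + I o$)
$102 B{\left(j{\left(-4,E \right)} \right)} = 102 \cdot 4 = 408$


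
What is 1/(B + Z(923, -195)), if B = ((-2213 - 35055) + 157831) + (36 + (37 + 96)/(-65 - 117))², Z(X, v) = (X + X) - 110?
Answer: 676/83515013 ≈ 8.0944e-6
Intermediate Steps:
Z(X, v) = -110 + 2*X (Z(X, v) = 2*X - 110 = -110 + 2*X)
B = 82341477/676 (B = (-37268 + 157831) + (36 + 133/(-182))² = 120563 + (36 + 133*(-1/182))² = 120563 + (36 - 19/26)² = 120563 + (917/26)² = 120563 + 840889/676 = 82341477/676 ≈ 1.2181e+5)
1/(B + Z(923, -195)) = 1/(82341477/676 + (-110 + 2*923)) = 1/(82341477/676 + (-110 + 1846)) = 1/(82341477/676 + 1736) = 1/(83515013/676) = 676/83515013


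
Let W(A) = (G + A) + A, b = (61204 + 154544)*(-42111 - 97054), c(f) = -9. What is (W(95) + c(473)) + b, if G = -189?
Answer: -30024570428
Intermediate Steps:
b = -30024570420 (b = 215748*(-139165) = -30024570420)
W(A) = -189 + 2*A (W(A) = (-189 + A) + A = -189 + 2*A)
(W(95) + c(473)) + b = ((-189 + 2*95) - 9) - 30024570420 = ((-189 + 190) - 9) - 30024570420 = (1 - 9) - 30024570420 = -8 - 30024570420 = -30024570428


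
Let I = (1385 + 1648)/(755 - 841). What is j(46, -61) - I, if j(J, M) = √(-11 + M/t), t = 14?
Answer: 3033/86 + I*√3010/14 ≈ 35.267 + 3.9188*I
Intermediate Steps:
I = -3033/86 (I = 3033/(-86) = 3033*(-1/86) = -3033/86 ≈ -35.267)
j(J, M) = √(-11 + M/14)
j(46, -61) - I = √(-2156 + 14*(-61))/14 - 1*(-3033/86) = √(-2156 - 854)/14 + 3033/86 = √(-3010)/14 + 3033/86 = (I*√3010)/14 + 3033/86 = I*√3010/14 + 3033/86 = 3033/86 + I*√3010/14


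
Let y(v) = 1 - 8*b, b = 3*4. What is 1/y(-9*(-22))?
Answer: -1/95 ≈ -0.010526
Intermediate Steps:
b = 12
y(v) = -95 (y(v) = 1 - 8*12 = 1 - 96 = -95)
1/y(-9*(-22)) = 1/(-95) = -1/95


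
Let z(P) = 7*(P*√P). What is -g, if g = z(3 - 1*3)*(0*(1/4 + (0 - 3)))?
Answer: 0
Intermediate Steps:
z(P) = 7*P^(3/2)
g = 0 (g = (7*(3 - 1*3)^(3/2))*(0*(1/4 + (0 - 3))) = (7*(3 - 3)^(3/2))*(0*(¼ - 3)) = (7*0^(3/2))*(0*(-11/4)) = (7*0)*0 = 0*0 = 0)
-g = -1*0 = 0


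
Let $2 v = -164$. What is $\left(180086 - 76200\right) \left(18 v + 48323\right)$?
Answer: $4866747442$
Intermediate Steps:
$v = -82$ ($v = \frac{1}{2} \left(-164\right) = -82$)
$\left(180086 - 76200\right) \left(18 v + 48323\right) = \left(180086 - 76200\right) \left(18 \left(-82\right) + 48323\right) = 103886 \left(-1476 + 48323\right) = 103886 \cdot 46847 = 4866747442$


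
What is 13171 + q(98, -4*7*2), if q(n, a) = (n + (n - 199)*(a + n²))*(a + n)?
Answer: -40485329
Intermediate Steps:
q(n, a) = (a + n)*(n + (-199 + n)*(a + n²)) (q(n, a) = (n + (-199 + n)*(a + n²))*(a + n) = (a + n)*(n + (-199 + n)*(a + n²)))
13171 + q(98, -4*7*2) = 13171 + (98² + 98⁴ - 199*(-4*7*2)² - 199*98³ + (-4*7*2)*98³ + 98*(-4*7*2)² - 198*-4*7*2*98 - 198*-4*7*2*98²) = 13171 + (9604 + 92236816 - 199*(-28*2)² - 199*941192 - 28*2*941192 + 98*(-28*2)² - 198*(-28*2)*98 - 198*(-28*2)*9604) = 13171 + (9604 + 92236816 - 199*(-56)² - 187297208 - 56*941192 + 98*(-56)² - 198*(-56)*98 - 198*(-56)*9604) = 13171 + (9604 + 92236816 - 199*3136 - 187297208 - 52706752 + 98*3136 + 1086624 + 106489152) = 13171 + (9604 + 92236816 - 624064 - 187297208 - 52706752 + 307328 + 1086624 + 106489152) = 13171 - 40498500 = -40485329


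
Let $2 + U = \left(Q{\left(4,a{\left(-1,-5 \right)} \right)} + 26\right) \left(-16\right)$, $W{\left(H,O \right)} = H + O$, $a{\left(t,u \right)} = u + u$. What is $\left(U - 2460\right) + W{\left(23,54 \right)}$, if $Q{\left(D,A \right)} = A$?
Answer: $-2641$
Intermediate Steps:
$a{\left(t,u \right)} = 2 u$
$U = -258$ ($U = -2 + \left(2 \left(-5\right) + 26\right) \left(-16\right) = -2 + \left(-10 + 26\right) \left(-16\right) = -2 + 16 \left(-16\right) = -2 - 256 = -258$)
$\left(U - 2460\right) + W{\left(23,54 \right)} = \left(-258 - 2460\right) + \left(23 + 54\right) = -2718 + 77 = -2641$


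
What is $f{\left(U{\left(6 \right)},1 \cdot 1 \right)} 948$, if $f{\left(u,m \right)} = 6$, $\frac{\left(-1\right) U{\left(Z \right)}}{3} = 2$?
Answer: $5688$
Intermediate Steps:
$U{\left(Z \right)} = -6$ ($U{\left(Z \right)} = \left(-3\right) 2 = -6$)
$f{\left(U{\left(6 \right)},1 \cdot 1 \right)} 948 = 6 \cdot 948 = 5688$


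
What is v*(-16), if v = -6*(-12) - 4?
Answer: -1088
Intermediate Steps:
v = 68 (v = 72 - 4 = 68)
v*(-16) = 68*(-16) = -1088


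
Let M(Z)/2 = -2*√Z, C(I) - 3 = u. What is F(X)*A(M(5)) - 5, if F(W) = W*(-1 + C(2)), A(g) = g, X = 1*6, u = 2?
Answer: -5 - 96*√5 ≈ -219.66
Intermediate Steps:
C(I) = 5 (C(I) = 3 + 2 = 5)
M(Z) = -4*√Z (M(Z) = 2*(-2*√Z) = -4*√Z)
X = 6
F(W) = 4*W (F(W) = W*(-1 + 5) = W*4 = 4*W)
F(X)*A(M(5)) - 5 = (4*6)*(-4*√5) - 5 = 24*(-4*√5) - 5 = -96*√5 - 5 = -5 - 96*√5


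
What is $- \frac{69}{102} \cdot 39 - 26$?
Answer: $- \frac{1781}{34} \approx -52.382$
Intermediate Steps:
$- \frac{69}{102} \cdot 39 - 26 = \left(-69\right) \frac{1}{102} \cdot 39 - 26 = \left(- \frac{23}{34}\right) 39 - 26 = - \frac{897}{34} - 26 = - \frac{1781}{34}$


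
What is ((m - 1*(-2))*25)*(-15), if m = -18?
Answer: 6000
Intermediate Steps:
((m - 1*(-2))*25)*(-15) = ((-18 - 1*(-2))*25)*(-15) = ((-18 + 2)*25)*(-15) = -16*25*(-15) = -400*(-15) = 6000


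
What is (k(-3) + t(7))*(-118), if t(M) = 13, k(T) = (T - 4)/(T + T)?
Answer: -5015/3 ≈ -1671.7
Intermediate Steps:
k(T) = (-4 + T)/(2*T) (k(T) = (-4 + T)/((2*T)) = (-4 + T)*(1/(2*T)) = (-4 + T)/(2*T))
(k(-3) + t(7))*(-118) = ((1/2)*(-4 - 3)/(-3) + 13)*(-118) = ((1/2)*(-1/3)*(-7) + 13)*(-118) = (7/6 + 13)*(-118) = (85/6)*(-118) = -5015/3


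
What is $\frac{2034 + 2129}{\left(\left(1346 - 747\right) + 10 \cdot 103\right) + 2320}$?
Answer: $\frac{4163}{3949} \approx 1.0542$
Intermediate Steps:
$\frac{2034 + 2129}{\left(\left(1346 - 747\right) + 10 \cdot 103\right) + 2320} = \frac{4163}{\left(599 + 1030\right) + 2320} = \frac{4163}{1629 + 2320} = \frac{4163}{3949}$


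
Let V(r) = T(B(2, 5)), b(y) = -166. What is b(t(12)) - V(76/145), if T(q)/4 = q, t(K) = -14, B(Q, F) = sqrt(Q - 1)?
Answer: -170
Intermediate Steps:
B(Q, F) = sqrt(-1 + Q)
T(q) = 4*q
V(r) = 4 (V(r) = 4*sqrt(-1 + 2) = 4*sqrt(1) = 4*1 = 4)
b(t(12)) - V(76/145) = -166 - 1*4 = -166 - 4 = -170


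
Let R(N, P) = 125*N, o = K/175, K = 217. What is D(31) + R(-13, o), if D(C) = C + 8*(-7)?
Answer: -1650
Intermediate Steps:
o = 31/25 (o = 217/175 = 217*(1/175) = 31/25 ≈ 1.2400)
D(C) = -56 + C (D(C) = C - 56 = -56 + C)
D(31) + R(-13, o) = (-56 + 31) + 125*(-13) = -25 - 1625 = -1650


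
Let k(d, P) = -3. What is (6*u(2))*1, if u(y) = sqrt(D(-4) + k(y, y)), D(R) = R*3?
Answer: 6*I*sqrt(15) ≈ 23.238*I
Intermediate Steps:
D(R) = 3*R
u(y) = I*sqrt(15) (u(y) = sqrt(3*(-4) - 3) = sqrt(-12 - 3) = sqrt(-15) = I*sqrt(15))
(6*u(2))*1 = (6*(I*sqrt(15)))*1 = (6*I*sqrt(15))*1 = 6*I*sqrt(15)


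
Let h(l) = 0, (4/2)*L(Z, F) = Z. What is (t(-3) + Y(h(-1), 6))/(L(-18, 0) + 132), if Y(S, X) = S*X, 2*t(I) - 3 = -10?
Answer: -7/246 ≈ -0.028455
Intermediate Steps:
L(Z, F) = Z/2
t(I) = -7/2 (t(I) = 3/2 + (½)*(-10) = 3/2 - 5 = -7/2)
(t(-3) + Y(h(-1), 6))/(L(-18, 0) + 132) = (-7/2 + 0*6)/((½)*(-18) + 132) = (-7/2 + 0)/(-9 + 132) = -7/2/123 = -7/2*1/123 = -7/246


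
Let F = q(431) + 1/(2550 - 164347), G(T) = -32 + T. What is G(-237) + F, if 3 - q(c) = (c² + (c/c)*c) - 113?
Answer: -30150061966/161797 ≈ -1.8635e+5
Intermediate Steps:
q(c) = 116 - c - c² (q(c) = 3 - ((c² + (c/c)*c) - 113) = 3 - ((c² + 1*c) - 113) = 3 - ((c² + c) - 113) = 3 - ((c + c²) - 113) = 3 - (-113 + c + c²) = 3 + (113 - c - c²) = 116 - c - c²)
F = -30106538573/161797 (F = (116 - 1*431 - 1*431²) + 1/(2550 - 164347) = (116 - 431 - 1*185761) + 1/(-161797) = (116 - 431 - 185761) - 1/161797 = -186076 - 1/161797 = -30106538573/161797 ≈ -1.8608e+5)
G(-237) + F = (-32 - 237) - 30106538573/161797 = -269 - 30106538573/161797 = -30150061966/161797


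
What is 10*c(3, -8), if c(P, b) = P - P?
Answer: 0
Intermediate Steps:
c(P, b) = 0
10*c(3, -8) = 10*0 = 0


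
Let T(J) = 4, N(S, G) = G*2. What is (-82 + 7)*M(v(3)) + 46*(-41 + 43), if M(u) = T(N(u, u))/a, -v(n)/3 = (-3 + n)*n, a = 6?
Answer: 42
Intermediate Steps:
N(S, G) = 2*G
v(n) = -3*n*(-3 + n) (v(n) = -3*(-3 + n)*n = -3*n*(-3 + n))
M(u) = 2/3 (M(u) = 4/6 = 4*(1/6) = 2/3)
(-82 + 7)*M(v(3)) + 46*(-41 + 43) = (-82 + 7)*(2/3) + 46*(-41 + 43) = -75*2/3 + 46*2 = -50 + 92 = 42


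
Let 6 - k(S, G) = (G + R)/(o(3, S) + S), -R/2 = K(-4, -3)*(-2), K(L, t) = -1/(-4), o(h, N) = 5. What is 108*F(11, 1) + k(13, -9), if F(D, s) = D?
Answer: 10750/9 ≈ 1194.4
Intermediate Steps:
K(L, t) = ¼ (K(L, t) = -1*(-¼) = ¼)
R = 1 (R = -(-2)/2 = -2*(-½) = 1)
k(S, G) = 6 - (1 + G)/(5 + S) (k(S, G) = 6 - (G + 1)/(5 + S) = 6 - (1 + G)/(5 + S))
108*F(11, 1) + k(13, -9) = 108*11 + (29 - 1*(-9) + 6*13)/(5 + 13) = 1188 + (29 + 9 + 78)/18 = 1188 + (1/18)*116 = 1188 + 58/9 = 10750/9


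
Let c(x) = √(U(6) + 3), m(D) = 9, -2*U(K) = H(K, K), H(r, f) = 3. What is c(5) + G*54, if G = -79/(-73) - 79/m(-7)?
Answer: -30336/73 + √6/2 ≈ -414.34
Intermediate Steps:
U(K) = -3/2 (U(K) = -½*3 = -3/2)
c(x) = √6/2 (c(x) = √(-3/2 + 3) = √(3/2) = √6/2)
G = -5056/657 (G = -79/(-73) - 79/9 = -79*(-1/73) - 79*⅑ = 79/73 - 79/9 = -5056/657 ≈ -7.6956)
c(5) + G*54 = √6/2 - 5056/657*54 = √6/2 - 30336/73 = -30336/73 + √6/2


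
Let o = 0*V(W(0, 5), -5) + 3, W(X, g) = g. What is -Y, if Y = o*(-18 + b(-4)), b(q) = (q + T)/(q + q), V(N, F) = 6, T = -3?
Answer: 411/8 ≈ 51.375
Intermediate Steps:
o = 3 (o = 0*6 + 3 = 0 + 3 = 3)
b(q) = (-3 + q)/(2*q) (b(q) = (q - 3)/(q + q) = (-3 + q)/((2*q)) = (-3 + q)*(1/(2*q)) = (-3 + q)/(2*q))
Y = -411/8 (Y = 3*(-18 + (½)*(-3 - 4)/(-4)) = 3*(-18 + (½)*(-¼)*(-7)) = 3*(-18 + 7/8) = 3*(-137/8) = -411/8 ≈ -51.375)
-Y = -1*(-411/8) = 411/8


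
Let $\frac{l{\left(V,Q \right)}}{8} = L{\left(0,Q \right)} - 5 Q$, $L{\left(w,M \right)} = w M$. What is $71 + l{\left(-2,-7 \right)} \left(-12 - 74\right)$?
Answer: $-24009$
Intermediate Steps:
$L{\left(w,M \right)} = M w$
$l{\left(V,Q \right)} = - 40 Q$ ($l{\left(V,Q \right)} = 8 \left(Q 0 - 5 Q\right) = 8 \left(0 - 5 Q\right) = 8 \left(- 5 Q\right) = - 40 Q$)
$71 + l{\left(-2,-7 \right)} \left(-12 - 74\right) = 71 + \left(-40\right) \left(-7\right) \left(-12 - 74\right) = 71 + 280 \left(-12 - 74\right) = 71 + 280 \left(-86\right) = 71 - 24080 = -24009$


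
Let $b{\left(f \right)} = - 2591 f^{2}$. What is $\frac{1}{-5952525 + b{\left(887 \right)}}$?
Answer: $- \frac{1}{2044471004} \approx -4.8912 \cdot 10^{-10}$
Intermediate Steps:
$\frac{1}{-5952525 + b{\left(887 \right)}} = \frac{1}{-5952525 - 2591 \cdot 887^{2}} = \frac{1}{-5952525 - 2038518479} = \frac{1}{-2044471004} = - \frac{1}{2044471004}$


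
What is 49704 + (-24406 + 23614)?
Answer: 48912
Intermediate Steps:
49704 + (-24406 + 23614) = 49704 - 792 = 48912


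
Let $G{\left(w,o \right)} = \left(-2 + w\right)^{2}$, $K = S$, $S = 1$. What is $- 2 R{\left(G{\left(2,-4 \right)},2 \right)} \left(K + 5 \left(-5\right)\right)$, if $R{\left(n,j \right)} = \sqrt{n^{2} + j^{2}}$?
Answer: $96$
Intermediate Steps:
$K = 1$
$R{\left(n,j \right)} = \sqrt{j^{2} + n^{2}}$
$- 2 R{\left(G{\left(2,-4 \right)},2 \right)} \left(K + 5 \left(-5\right)\right) = - 2 \sqrt{2^{2} + \left(\left(-2 + 2\right)^{2}\right)^{2}} \left(1 + 5 \left(-5\right)\right) = - 2 \sqrt{4 + \left(0^{2}\right)^{2}} \left(1 - 25\right) = - 2 \sqrt{4 + 0^{2}} \left(-24\right) = - 2 \sqrt{4 + 0} \left(-24\right) = - 2 \sqrt{4} \left(-24\right) = \left(-2\right) 2 \left(-24\right) = \left(-4\right) \left(-24\right) = 96$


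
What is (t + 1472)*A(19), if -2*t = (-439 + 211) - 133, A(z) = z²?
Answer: 1193105/2 ≈ 5.9655e+5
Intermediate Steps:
t = 361/2 (t = -((-439 + 211) - 133)/2 = -(-228 - 133)/2 = -½*(-361) = 361/2 ≈ 180.50)
(t + 1472)*A(19) = (361/2 + 1472)*19² = (3305/2)*361 = 1193105/2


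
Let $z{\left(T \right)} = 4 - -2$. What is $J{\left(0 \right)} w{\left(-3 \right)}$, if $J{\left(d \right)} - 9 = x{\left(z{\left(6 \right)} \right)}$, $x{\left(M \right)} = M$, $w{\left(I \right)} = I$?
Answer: $-45$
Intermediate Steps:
$z{\left(T \right)} = 6$ ($z{\left(T \right)} = 4 + 2 = 6$)
$J{\left(d \right)} = 15$ ($J{\left(d \right)} = 9 + 6 = 15$)
$J{\left(0 \right)} w{\left(-3 \right)} = 15 \left(-3\right) = -45$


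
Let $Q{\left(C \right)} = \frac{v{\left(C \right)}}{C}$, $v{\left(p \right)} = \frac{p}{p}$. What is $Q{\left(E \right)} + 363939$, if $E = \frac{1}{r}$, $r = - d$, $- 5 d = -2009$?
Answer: $\frac{1817686}{5} \approx 3.6354 \cdot 10^{5}$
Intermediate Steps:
$d = \frac{2009}{5}$ ($d = \left(- \frac{1}{5}\right) \left(-2009\right) = \frac{2009}{5} \approx 401.8$)
$r = - \frac{2009}{5}$ ($r = \left(-1\right) \frac{2009}{5} = - \frac{2009}{5} \approx -401.8$)
$v{\left(p \right)} = 1$
$E = - \frac{5}{2009}$ ($E = \frac{1}{- \frac{2009}{5}} = - \frac{5}{2009} \approx -0.0024888$)
$Q{\left(C \right)} = \frac{1}{C}$ ($Q{\left(C \right)} = 1 \frac{1}{C} = \frac{1}{C}$)
$Q{\left(E \right)} + 363939 = \frac{1}{- \frac{5}{2009}} + 363939 = - \frac{2009}{5} + 363939 = \frac{1817686}{5}$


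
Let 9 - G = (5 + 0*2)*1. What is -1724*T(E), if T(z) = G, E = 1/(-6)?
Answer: -6896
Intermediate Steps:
E = -⅙ ≈ -0.16667
G = 4 (G = 9 - (5 + 0*2) = 9 - (5 + 0) = 9 - 5 = 4)
T(z) = 4
-1724*T(E) = -1724*4 = -6896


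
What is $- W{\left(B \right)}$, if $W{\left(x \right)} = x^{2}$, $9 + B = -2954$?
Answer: $-8779369$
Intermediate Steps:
$B = -2963$ ($B = -9 - 2954 = -2963$)
$- W{\left(B \right)} = - \left(-2963\right)^{2} = \left(-1\right) 8779369 = -8779369$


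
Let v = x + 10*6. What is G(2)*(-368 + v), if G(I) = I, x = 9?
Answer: -598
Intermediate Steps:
v = 69 (v = 9 + 10*6 = 9 + 60 = 69)
G(2)*(-368 + v) = 2*(-368 + 69) = 2*(-299) = -598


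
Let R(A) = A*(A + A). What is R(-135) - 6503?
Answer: 29947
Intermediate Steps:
R(A) = 2*A² (R(A) = A*(2*A) = 2*A²)
R(-135) - 6503 = 2*(-135)² - 6503 = 2*18225 - 6503 = 36450 - 6503 = 29947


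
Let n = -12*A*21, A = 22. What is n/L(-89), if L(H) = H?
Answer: 5544/89 ≈ 62.292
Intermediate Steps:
n = -5544 (n = -12*22*21 = -264*21 = -5544)
n/L(-89) = -5544/(-89) = -5544*(-1/89) = 5544/89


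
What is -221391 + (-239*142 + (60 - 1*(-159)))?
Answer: -255110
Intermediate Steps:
-221391 + (-239*142 + (60 - 1*(-159))) = -221391 + (-33938 + (60 + 159)) = -221391 + (-33938 + 219) = -221391 - 33719 = -255110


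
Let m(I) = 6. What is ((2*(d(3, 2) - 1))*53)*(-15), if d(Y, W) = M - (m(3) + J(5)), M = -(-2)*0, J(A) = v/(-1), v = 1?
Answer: 9540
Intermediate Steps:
J(A) = -1 (J(A) = 1/(-1) = 1*(-1) = -1)
M = 0 (M = -2*0 = 0)
d(Y, W) = -5 (d(Y, W) = 0 - (6 - 1) = 0 - 1*5 = 0 - 5 = -5)
((2*(d(3, 2) - 1))*53)*(-15) = ((2*(-5 - 1))*53)*(-15) = ((2*(-6))*53)*(-15) = -12*53*(-15) = -636*(-15) = 9540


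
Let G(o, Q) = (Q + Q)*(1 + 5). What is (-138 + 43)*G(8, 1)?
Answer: -1140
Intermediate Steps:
G(o, Q) = 12*Q (G(o, Q) = (2*Q)*6 = 12*Q)
(-138 + 43)*G(8, 1) = (-138 + 43)*(12*1) = -95*12 = -1140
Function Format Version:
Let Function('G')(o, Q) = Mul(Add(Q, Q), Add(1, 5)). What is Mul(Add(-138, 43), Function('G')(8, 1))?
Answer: -1140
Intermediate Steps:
Function('G')(o, Q) = Mul(12, Q) (Function('G')(o, Q) = Mul(Mul(2, Q), 6) = Mul(12, Q))
Mul(Add(-138, 43), Function('G')(8, 1)) = Mul(Add(-138, 43), Mul(12, 1)) = Mul(-95, 12) = -1140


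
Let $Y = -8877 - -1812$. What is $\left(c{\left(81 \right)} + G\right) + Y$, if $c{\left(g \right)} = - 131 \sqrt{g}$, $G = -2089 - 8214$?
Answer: $-18547$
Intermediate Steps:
$G = -10303$
$Y = -7065$ ($Y = -8877 + 1812 = -7065$)
$\left(c{\left(81 \right)} + G\right) + Y = \left(- 131 \sqrt{81} - 10303\right) - 7065 = \left(\left(-131\right) 9 - 10303\right) - 7065 = \left(-1179 - 10303\right) - 7065 = -11482 - 7065 = -18547$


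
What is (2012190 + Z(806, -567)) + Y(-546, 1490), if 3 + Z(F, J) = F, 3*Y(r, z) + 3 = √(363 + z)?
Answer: 2012992 + √1853/3 ≈ 2.0130e+6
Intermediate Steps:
Y(r, z) = -1 + √(363 + z)/3
Z(F, J) = -3 + F
(2012190 + Z(806, -567)) + Y(-546, 1490) = (2012190 + (-3 + 806)) + (-1 + √(363 + 1490)/3) = (2012190 + 803) + (-1 + √1853/3) = 2012993 + (-1 + √1853/3) = 2012992 + √1853/3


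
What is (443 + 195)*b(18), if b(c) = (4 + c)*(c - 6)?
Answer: 168432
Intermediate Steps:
b(c) = (-6 + c)*(4 + c) (b(c) = (4 + c)*(-6 + c) = (-6 + c)*(4 + c))
(443 + 195)*b(18) = (443 + 195)*(-24 + 18² - 2*18) = 638*(-24 + 324 - 36) = 638*264 = 168432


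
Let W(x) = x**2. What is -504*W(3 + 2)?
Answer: -12600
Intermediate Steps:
-504*W(3 + 2) = -504*(3 + 2)**2 = -504*5**2 = -504*25 = -12600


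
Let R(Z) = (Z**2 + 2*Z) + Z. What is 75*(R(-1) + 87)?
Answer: 6375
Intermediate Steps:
R(Z) = Z**2 + 3*Z
75*(R(-1) + 87) = 75*(-(3 - 1) + 87) = 75*(-1*2 + 87) = 75*(-2 + 87) = 75*85 = 6375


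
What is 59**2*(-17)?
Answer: -59177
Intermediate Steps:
59**2*(-17) = 3481*(-17) = -59177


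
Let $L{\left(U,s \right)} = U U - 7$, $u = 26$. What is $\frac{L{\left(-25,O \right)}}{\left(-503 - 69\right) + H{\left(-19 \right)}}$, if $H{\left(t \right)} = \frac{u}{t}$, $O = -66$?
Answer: $- \frac{5871}{5447} \approx -1.0778$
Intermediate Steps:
$L{\left(U,s \right)} = -7 + U^{2}$ ($L{\left(U,s \right)} = U^{2} - 7 = -7 + U^{2}$)
$H{\left(t \right)} = \frac{26}{t}$
$\frac{L{\left(-25,O \right)}}{\left(-503 - 69\right) + H{\left(-19 \right)}} = \frac{-7 + \left(-25\right)^{2}}{\left(-503 - 69\right) + \frac{26}{-19}} = \frac{-7 + 625}{\left(-503 - 69\right) + 26 \left(- \frac{1}{19}\right)} = \frac{618}{-572 - \frac{26}{19}} = \frac{618}{- \frac{10894}{19}} = 618 \left(- \frac{19}{10894}\right) = - \frac{5871}{5447}$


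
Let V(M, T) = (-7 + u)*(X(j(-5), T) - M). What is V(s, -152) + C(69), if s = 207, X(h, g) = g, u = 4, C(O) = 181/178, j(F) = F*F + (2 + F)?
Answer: 191887/178 ≈ 1078.0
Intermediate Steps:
j(F) = 2 + F + F**2 (j(F) = F**2 + (2 + F) = 2 + F + F**2)
C(O) = 181/178 (C(O) = 181*(1/178) = 181/178)
V(M, T) = -3*T + 3*M (V(M, T) = (-7 + 4)*(T - M) = -3*(T - M) = -3*T + 3*M)
V(s, -152) + C(69) = (-3*(-152) + 3*207) + 181/178 = (456 + 621) + 181/178 = 1077 + 181/178 = 191887/178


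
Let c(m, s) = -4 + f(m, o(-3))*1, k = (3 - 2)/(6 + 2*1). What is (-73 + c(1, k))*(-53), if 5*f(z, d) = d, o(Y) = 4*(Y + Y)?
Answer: 21677/5 ≈ 4335.4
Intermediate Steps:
o(Y) = 8*Y (o(Y) = 4*(2*Y) = 8*Y)
f(z, d) = d/5
k = ⅛ (k = 1/(6 + 2) = 1/8 = 1*(⅛) = ⅛ ≈ 0.12500)
c(m, s) = -44/5 (c(m, s) = -4 + ((8*(-3))/5)*1 = -4 + ((⅕)*(-24))*1 = -4 - 24/5*1 = -4 - 24/5 = -44/5)
(-73 + c(1, k))*(-53) = (-73 - 44/5)*(-53) = -409/5*(-53) = 21677/5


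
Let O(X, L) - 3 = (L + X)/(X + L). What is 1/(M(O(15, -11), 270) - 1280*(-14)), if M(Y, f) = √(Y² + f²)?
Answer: 4480/80263371 - √18229/160526742 ≈ 5.4975e-5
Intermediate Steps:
O(X, L) = 4 (O(X, L) = 3 + (L + X)/(X + L) = 3 + (L + X)/(L + X) = 3 + 1 = 4)
1/(M(O(15, -11), 270) - 1280*(-14)) = 1/(√(4² + 270²) - 1280*(-14)) = 1/(√(16 + 72900) + 17920) = 1/(√72916 + 17920) = 1/(2*√18229 + 17920) = 1/(17920 + 2*√18229)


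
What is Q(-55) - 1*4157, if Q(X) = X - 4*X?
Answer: -3992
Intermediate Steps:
Q(X) = -3*X
Q(-55) - 1*4157 = -3*(-55) - 1*4157 = 165 - 4157 = -3992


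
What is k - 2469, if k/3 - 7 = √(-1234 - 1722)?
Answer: -2448 + 6*I*√739 ≈ -2448.0 + 163.11*I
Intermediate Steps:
k = 21 + 6*I*√739 (k = 21 + 3*√(-1234 - 1722) = 21 + 3*√(-2956) = 21 + 3*(2*I*√739) = 21 + 6*I*√739 ≈ 21.0 + 163.11*I)
k - 2469 = (21 + 6*I*√739) - 2469 = -2448 + 6*I*√739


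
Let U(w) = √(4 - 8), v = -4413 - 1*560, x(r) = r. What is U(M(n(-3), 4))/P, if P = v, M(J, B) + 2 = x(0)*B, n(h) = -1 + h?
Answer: -2*I/4973 ≈ -0.00040217*I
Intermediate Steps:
v = -4973 (v = -4413 - 560 = -4973)
M(J, B) = -2 (M(J, B) = -2 + 0*B = -2 + 0 = -2)
U(w) = 2*I (U(w) = √(-4) = 2*I)
P = -4973
U(M(n(-3), 4))/P = (2*I)/(-4973) = (2*I)*(-1/4973) = -2*I/4973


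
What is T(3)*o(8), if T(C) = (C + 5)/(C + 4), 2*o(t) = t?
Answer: 32/7 ≈ 4.5714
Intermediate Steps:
o(t) = t/2
T(C) = (5 + C)/(4 + C)
T(3)*o(8) = ((5 + 3)/(4 + 3))*((½)*8) = (8/7)*4 = 32/7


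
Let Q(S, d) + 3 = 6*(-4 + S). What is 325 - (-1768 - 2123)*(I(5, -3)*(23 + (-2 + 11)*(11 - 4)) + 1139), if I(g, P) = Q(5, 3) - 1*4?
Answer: 4097548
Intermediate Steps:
Q(S, d) = -27 + 6*S (Q(S, d) = -3 + 6*(-4 + S) = -3 + (-24 + 6*S) = -27 + 6*S)
I(g, P) = -1 (I(g, P) = (-27 + 6*5) - 1*4 = (-27 + 30) - 4 = 3 - 4 = -1)
325 - (-1768 - 2123)*(I(5, -3)*(23 + (-2 + 11)*(11 - 4)) + 1139) = 325 - (-1768 - 2123)*(-(23 + (-2 + 11)*(11 - 4)) + 1139) = 325 - (-3891)*(-(23 + 9*7) + 1139) = 325 - (-3891)*(-(23 + 63) + 1139) = 325 - (-3891)*(-1*86 + 1139) = 325 - (-3891)*(-86 + 1139) = 325 - (-3891)*1053 = 325 - 1*(-4097223) = 325 + 4097223 = 4097548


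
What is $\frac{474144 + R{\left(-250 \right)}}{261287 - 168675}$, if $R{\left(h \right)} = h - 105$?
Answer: $\frac{473789}{92612} \approx 5.1158$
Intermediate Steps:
$R{\left(h \right)} = -105 + h$
$\frac{474144 + R{\left(-250 \right)}}{261287 - 168675} = \frac{474144 - 355}{261287 - 168675} = \frac{473789}{261287 - 168675} = \frac{473789}{92612}$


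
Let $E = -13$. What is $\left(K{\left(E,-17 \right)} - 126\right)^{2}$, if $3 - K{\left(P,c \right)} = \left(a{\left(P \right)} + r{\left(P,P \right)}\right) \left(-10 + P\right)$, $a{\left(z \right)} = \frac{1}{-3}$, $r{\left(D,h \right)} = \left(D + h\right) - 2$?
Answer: $\frac{5400976}{9} \approx 6.0011 \cdot 10^{5}$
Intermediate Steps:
$r{\left(D,h \right)} = -2 + D + h$
$a{\left(z \right)} = - \frac{1}{3}$
$K{\left(P,c \right)} = 3 - \left(-10 + P\right) \left(- \frac{7}{3} + 2 P\right)$ ($K{\left(P,c \right)} = 3 - \left(- \frac{1}{3} + \left(-2 + P + P\right)\right) \left(-10 + P\right) = 3 - \left(- \frac{1}{3} + \left(-2 + 2 P\right)\right) \left(-10 + P\right) = 3 - \left(- \frac{7}{3} + 2 P\right) \left(-10 + P\right) = 3 - \left(-10 + P\right) \left(- \frac{7}{3} + 2 P\right)$)
$\left(K{\left(E,-17 \right)} - 126\right)^{2} = \left(\left(- \frac{61}{3} - 2 \left(-13\right)^{2} + \frac{67}{3} \left(-13\right)\right) - 126\right)^{2} = \left(\left(- \frac{61}{3} - 338 - \frac{871}{3}\right) - 126\right)^{2} = \left(- \frac{1946}{3} - 126\right)^{2} = \left(- \frac{2324}{3}\right)^{2} = \frac{5400976}{9}$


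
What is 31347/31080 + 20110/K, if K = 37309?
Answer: 598181341/386521240 ≈ 1.5476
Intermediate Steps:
31347/31080 + 20110/K = 31347/31080 + 20110/37309 = 31347*(1/31080) + 20110*(1/37309) = 10449/10360 + 20110/37309 = 598181341/386521240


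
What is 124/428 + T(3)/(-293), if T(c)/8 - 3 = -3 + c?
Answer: 6515/31351 ≈ 0.20781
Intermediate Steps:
T(c) = 8*c (T(c) = 24 + 8*(-3 + c) = 24 + (-24 + 8*c) = 8*c)
124/428 + T(3)/(-293) = 124/428 + (8*3)/(-293) = 124*(1/428) + 24*(-1/293) = 31/107 - 24/293 = 6515/31351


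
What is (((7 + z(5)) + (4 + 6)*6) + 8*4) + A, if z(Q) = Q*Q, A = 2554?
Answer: 2678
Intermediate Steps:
z(Q) = Q**2
(((7 + z(5)) + (4 + 6)*6) + 8*4) + A = (((7 + 5**2) + (4 + 6)*6) + 8*4) + 2554 = (((7 + 25) + 10*6) + 32) + 2554 = ((32 + 60) + 32) + 2554 = (92 + 32) + 2554 = 124 + 2554 = 2678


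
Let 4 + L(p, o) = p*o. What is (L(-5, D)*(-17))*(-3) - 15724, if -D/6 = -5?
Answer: -23578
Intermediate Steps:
D = 30 (D = -6*(-5) = 30)
L(p, o) = -4 + o*p (L(p, o) = -4 + p*o = -4 + o*p)
(L(-5, D)*(-17))*(-3) - 15724 = ((-4 + 30*(-5))*(-17))*(-3) - 15724 = ((-4 - 150)*(-17))*(-3) - 15724 = -154*(-17)*(-3) - 15724 = 2618*(-3) - 15724 = -7854 - 15724 = -23578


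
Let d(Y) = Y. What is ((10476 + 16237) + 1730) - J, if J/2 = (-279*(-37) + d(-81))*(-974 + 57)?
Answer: 18812271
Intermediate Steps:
J = -18783828 (J = 2*((-279*(-37) - 81)*(-974 + 57)) = 2*((10323 - 81)*(-917)) = 2*(10242*(-917)) = 2*(-9391914) = -18783828)
((10476 + 16237) + 1730) - J = ((10476 + 16237) + 1730) - 1*(-18783828) = (26713 + 1730) + 18783828 = 28443 + 18783828 = 18812271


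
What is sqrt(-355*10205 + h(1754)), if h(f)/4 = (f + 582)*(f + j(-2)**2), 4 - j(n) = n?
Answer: sqrt(13102985) ≈ 3619.8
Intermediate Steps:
j(n) = 4 - n
h(f) = 4*(36 + f)*(582 + f) (h(f) = 4*((f + 582)*(f + (4 - 1*(-2))**2)) = 4*((582 + f)*(f + (4 + 2)**2)) = 4*((582 + f)*(f + 6**2)) = 4*((582 + f)*(f + 36)) = 4*((582 + f)*(36 + f)) = 4*((36 + f)*(582 + f)) = 4*(36 + f)*(582 + f))
sqrt(-355*10205 + h(1754)) = sqrt(-355*10205 + (83808 + 4*1754**2 + 2472*1754)) = sqrt(-3622775 + (83808 + 4*3076516 + 4335888)) = sqrt(-3622775 + (83808 + 12306064 + 4335888)) = sqrt(-3622775 + 16725760) = sqrt(13102985)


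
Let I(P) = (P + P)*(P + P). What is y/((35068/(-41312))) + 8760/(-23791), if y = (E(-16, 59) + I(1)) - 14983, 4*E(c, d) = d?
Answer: 3676840665314/208575697 ≈ 17628.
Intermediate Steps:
I(P) = 4*P² (I(P) = (2*P)*(2*P) = 4*P²)
E(c, d) = d/4
y = -59857/4 (y = ((¼)*59 + 4*1²) - 14983 = (59/4 + 4*1) - 14983 = (59/4 + 4) - 14983 = 75/4 - 14983 = -59857/4 ≈ -14964.)
y/((35068/(-41312))) + 8760/(-23791) = -59857/(4*(35068/(-41312))) + 8760/(-23791) = -59857/(4*(35068*(-1/41312))) + 8760*(-1/23791) = -59857/(4*(-8767/10328)) - 8760/23791 = -59857/4*(-10328/8767) - 8760/23791 = 154550774/8767 - 8760/23791 = 3676840665314/208575697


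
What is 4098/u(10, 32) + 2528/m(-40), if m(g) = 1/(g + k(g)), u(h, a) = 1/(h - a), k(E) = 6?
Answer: -176108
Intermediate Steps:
m(g) = 1/(6 + g) (m(g) = 1/(g + 6) = 1/(6 + g))
4098/u(10, 32) + 2528/m(-40) = 4098/((-1/(32 - 1*10))) + 2528/(1/(6 - 40)) = 4098/((-1/(32 - 10))) + 2528/(1/(-34)) = 4098/((-1/22)) + 2528/(-1/34) = 4098/((-1*1/22)) + 2528*(-34) = 4098/(-1/22) - 85952 = 4098*(-22) - 85952 = -90156 - 85952 = -176108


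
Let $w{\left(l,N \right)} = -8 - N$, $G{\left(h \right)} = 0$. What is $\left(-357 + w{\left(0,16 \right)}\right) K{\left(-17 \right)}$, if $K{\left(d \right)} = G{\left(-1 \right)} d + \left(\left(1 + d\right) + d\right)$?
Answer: $12573$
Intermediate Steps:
$K{\left(d \right)} = 1 + 2 d$ ($K{\left(d \right)} = 0 d + \left(\left(1 + d\right) + d\right) = 0 + \left(1 + 2 d\right) = 1 + 2 d$)
$\left(-357 + w{\left(0,16 \right)}\right) K{\left(-17 \right)} = \left(-357 - 24\right) \left(1 + 2 \left(-17\right)\right) = \left(-357 - 24\right) \left(1 - 34\right) = \left(-357 - 24\right) \left(-33\right) = \left(-381\right) \left(-33\right) = 12573$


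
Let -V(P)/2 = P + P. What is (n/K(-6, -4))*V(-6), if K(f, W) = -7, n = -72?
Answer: 1728/7 ≈ 246.86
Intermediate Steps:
V(P) = -4*P (V(P) = -2*(P + P) = -4*P)
(n/K(-6, -4))*V(-6) = (-72/(-7))*(-4*(-6)) = -⅐*(-72)*24 = (72/7)*24 = 1728/7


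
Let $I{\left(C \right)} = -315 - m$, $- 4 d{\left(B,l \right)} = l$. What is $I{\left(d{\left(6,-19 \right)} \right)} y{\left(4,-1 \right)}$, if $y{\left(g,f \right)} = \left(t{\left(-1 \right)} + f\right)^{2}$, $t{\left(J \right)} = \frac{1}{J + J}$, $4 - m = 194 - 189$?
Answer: $- \frac{1413}{2} \approx -706.5$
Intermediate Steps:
$m = -1$ ($m = 4 - \left(194 - 189\right) = 4 - 5 = -1$)
$d{\left(B,l \right)} = - \frac{l}{4}$
$t{\left(J \right)} = \frac{1}{2 J}$
$y{\left(g,f \right)} = \left(- \frac{1}{2} + f\right)^{2}$ ($y{\left(g,f \right)} = \left(\frac{1}{2 \left(-1\right)} + f\right)^{2} = \left(\frac{1}{2} \left(-1\right) + f\right)^{2} = \left(- \frac{1}{2} + f\right)^{2}$)
$I{\left(C \right)} = -314$ ($I{\left(C \right)} = -315 - -1 = -315 + 1 = -314$)
$I{\left(d{\left(6,-19 \right)} \right)} y{\left(4,-1 \right)} = - 314 \frac{\left(-1 + 2 \left(-1\right)\right)^{2}}{4} = - 314 \frac{\left(-1 - 2\right)^{2}}{4} = - 314 \frac{\left(-3\right)^{2}}{4} = - 314 \cdot \frac{1}{4} \cdot 9 = \left(-314\right) \frac{9}{4} = - \frac{1413}{2}$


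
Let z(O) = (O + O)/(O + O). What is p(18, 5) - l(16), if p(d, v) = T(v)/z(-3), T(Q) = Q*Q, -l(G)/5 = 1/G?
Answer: 405/16 ≈ 25.313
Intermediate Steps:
l(G) = -5/G
z(O) = 1 (z(O) = (2*O)/((2*O)) = (2*O)*(1/(2*O)) = 1)
T(Q) = Q²
p(d, v) = v² (p(d, v) = v²/1 = v²*1 = v²)
p(18, 5) - l(16) = 5² - (-5)/16 = 25 - (-5)/16 = 25 - 1*(-5/16) = 25 + 5/16 = 405/16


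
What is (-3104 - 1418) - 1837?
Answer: -6359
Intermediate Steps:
(-3104 - 1418) - 1837 = -4522 - 1837 = -6359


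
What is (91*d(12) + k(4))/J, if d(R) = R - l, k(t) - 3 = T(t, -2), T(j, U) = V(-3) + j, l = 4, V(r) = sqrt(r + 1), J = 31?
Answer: 735/31 + I*sqrt(2)/31 ≈ 23.71 + 0.04562*I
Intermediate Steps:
V(r) = sqrt(1 + r)
T(j, U) = j + I*sqrt(2) (T(j, U) = sqrt(1 - 3) + j = sqrt(-2) + j = I*sqrt(2) + j = j + I*sqrt(2))
k(t) = 3 + t + I*sqrt(2) (k(t) = 3 + (t + I*sqrt(2)) = 3 + t + I*sqrt(2))
d(R) = -4 + R (d(R) = R - 1*4 = R - 4 = -4 + R)
(91*d(12) + k(4))/J = (91*(-4 + 12) + (3 + 4 + I*sqrt(2)))/31 = (91*8 + (7 + I*sqrt(2)))*(1/31) = (728 + (7 + I*sqrt(2)))*(1/31) = (735 + I*sqrt(2))*(1/31) = 735/31 + I*sqrt(2)/31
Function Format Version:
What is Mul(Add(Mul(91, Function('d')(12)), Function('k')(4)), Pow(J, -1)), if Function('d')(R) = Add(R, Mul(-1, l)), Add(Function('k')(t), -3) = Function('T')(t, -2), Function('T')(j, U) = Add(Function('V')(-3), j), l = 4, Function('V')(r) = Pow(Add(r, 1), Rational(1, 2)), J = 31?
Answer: Add(Rational(735, 31), Mul(Rational(1, 31), I, Pow(2, Rational(1, 2)))) ≈ Add(23.710, Mul(0.045620, I))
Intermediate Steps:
Function('V')(r) = Pow(Add(1, r), Rational(1, 2))
Function('T')(j, U) = Add(j, Mul(I, Pow(2, Rational(1, 2)))) (Function('T')(j, U) = Add(Pow(Add(1, -3), Rational(1, 2)), j) = Add(Pow(-2, Rational(1, 2)), j) = Add(Mul(I, Pow(2, Rational(1, 2))), j) = Add(j, Mul(I, Pow(2, Rational(1, 2)))))
Function('k')(t) = Add(3, t, Mul(I, Pow(2, Rational(1, 2)))) (Function('k')(t) = Add(3, Add(t, Mul(I, Pow(2, Rational(1, 2))))) = Add(3, t, Mul(I, Pow(2, Rational(1, 2)))))
Function('d')(R) = Add(-4, R) (Function('d')(R) = Add(R, Mul(-1, 4)) = Add(R, -4) = Add(-4, R))
Mul(Add(Mul(91, Function('d')(12)), Function('k')(4)), Pow(J, -1)) = Mul(Add(Mul(91, Add(-4, 12)), Add(3, 4, Mul(I, Pow(2, Rational(1, 2))))), Pow(31, -1)) = Mul(Add(Mul(91, 8), Add(7, Mul(I, Pow(2, Rational(1, 2))))), Rational(1, 31)) = Mul(Add(728, Add(7, Mul(I, Pow(2, Rational(1, 2))))), Rational(1, 31)) = Mul(Add(735, Mul(I, Pow(2, Rational(1, 2)))), Rational(1, 31)) = Add(Rational(735, 31), Mul(Rational(1, 31), I, Pow(2, Rational(1, 2))))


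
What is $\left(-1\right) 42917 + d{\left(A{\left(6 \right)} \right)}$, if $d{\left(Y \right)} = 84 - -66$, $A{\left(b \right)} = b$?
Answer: $-42767$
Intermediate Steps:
$d{\left(Y \right)} = 150$ ($d{\left(Y \right)} = 84 + 66 = 150$)
$\left(-1\right) 42917 + d{\left(A{\left(6 \right)} \right)} = \left(-1\right) 42917 + 150 = -42917 + 150 = -42767$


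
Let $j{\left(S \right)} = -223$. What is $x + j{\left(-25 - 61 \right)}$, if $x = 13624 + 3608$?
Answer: $17009$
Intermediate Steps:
$x = 17232$
$x + j{\left(-25 - 61 \right)} = 17232 - 223 = 17009$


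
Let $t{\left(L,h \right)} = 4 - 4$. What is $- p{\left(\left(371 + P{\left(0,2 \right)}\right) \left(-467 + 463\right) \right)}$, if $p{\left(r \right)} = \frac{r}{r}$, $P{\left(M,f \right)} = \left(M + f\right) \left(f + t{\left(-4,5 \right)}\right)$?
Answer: $-1$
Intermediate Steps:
$t{\left(L,h \right)} = 0$ ($t{\left(L,h \right)} = 4 - 4 = 0$)
$P{\left(M,f \right)} = f \left(M + f\right)$ ($P{\left(M,f \right)} = \left(M + f\right) \left(f + 0\right) = \left(M + f\right) f = f \left(M + f\right)$)
$p{\left(r \right)} = 1$
$- p{\left(\left(371 + P{\left(0,2 \right)}\right) \left(-467 + 463\right) \right)} = \left(-1\right) 1 = -1$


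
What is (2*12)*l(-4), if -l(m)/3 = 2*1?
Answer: -144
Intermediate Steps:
l(m) = -6
(2*12)*l(-4) = (2*12)*(-6) = 24*(-6) = -144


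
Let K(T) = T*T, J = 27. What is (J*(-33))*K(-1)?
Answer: -891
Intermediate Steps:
K(T) = T**2
(J*(-33))*K(-1) = (27*(-33))*(-1)**2 = -891*1 = -891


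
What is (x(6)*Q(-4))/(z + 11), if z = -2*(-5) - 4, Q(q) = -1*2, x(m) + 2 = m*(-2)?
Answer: 28/17 ≈ 1.6471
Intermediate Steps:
x(m) = -2 - 2*m (x(m) = -2 + m*(-2) = -2 - 2*m)
Q(q) = -2
z = 6 (z = 10 - 4 = 6)
(x(6)*Q(-4))/(z + 11) = ((-2 - 2*6)*(-2))/(6 + 11) = ((-2 - 12)*(-2))/17 = -14*(-2)*(1/17) = 28*(1/17) = 28/17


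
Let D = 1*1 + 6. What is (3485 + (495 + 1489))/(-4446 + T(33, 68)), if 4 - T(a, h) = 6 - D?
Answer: -5469/4441 ≈ -1.2315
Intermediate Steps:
D = 7 (D = 1 + 6 = 7)
T(a, h) = 5 (T(a, h) = 4 - (6 - 1*7) = 4 - (6 - 7) = 4 - 1*(-1) = 4 + 1 = 5)
(3485 + (495 + 1489))/(-4446 + T(33, 68)) = (3485 + (495 + 1489))/(-4446 + 5) = (3485 + 1984)/(-4441) = 5469*(-1/4441) = -5469/4441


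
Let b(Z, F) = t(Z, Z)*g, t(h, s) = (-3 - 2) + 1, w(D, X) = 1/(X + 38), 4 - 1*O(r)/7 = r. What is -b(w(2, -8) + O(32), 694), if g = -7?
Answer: -28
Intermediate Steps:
O(r) = 28 - 7*r
w(D, X) = 1/(38 + X)
t(h, s) = -4 (t(h, s) = -5 + 1 = -4)
b(Z, F) = 28 (b(Z, F) = -4*(-7) = 28)
-b(w(2, -8) + O(32), 694) = -1*28 = -28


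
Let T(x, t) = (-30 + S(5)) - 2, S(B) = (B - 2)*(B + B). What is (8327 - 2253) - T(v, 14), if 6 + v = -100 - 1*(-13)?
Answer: 6076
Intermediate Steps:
S(B) = 2*B*(-2 + B) (S(B) = (-2 + B)*(2*B) = 2*B*(-2 + B))
v = -93 (v = -6 + (-100 - 1*(-13)) = -6 + (-100 + 13) = -6 - 87 = -93)
T(x, t) = -2 (T(x, t) = (-30 + 2*5*(-2 + 5)) - 2 = (-30 + 2*5*3) - 2 = (-30 + 30) - 2 = 0 - 2 = -2)
(8327 - 2253) - T(v, 14) = (8327 - 2253) - 1*(-2) = 6074 + 2 = 6076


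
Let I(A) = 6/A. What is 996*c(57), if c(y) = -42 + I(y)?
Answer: -792816/19 ≈ -41727.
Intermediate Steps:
c(y) = -42 + 6/y
996*c(57) = 996*(-42 + 6/57) = 996*(-42 + 6*(1/57)) = 996*(-42 + 2/19) = 996*(-796/19) = -792816/19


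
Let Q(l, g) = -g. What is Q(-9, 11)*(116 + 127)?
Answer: -2673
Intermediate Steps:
Q(-9, 11)*(116 + 127) = (-1*11)*(116 + 127) = -11*243 = -2673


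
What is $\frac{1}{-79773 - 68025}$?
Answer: $- \frac{1}{147798} \approx -6.766 \cdot 10^{-6}$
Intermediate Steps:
$\frac{1}{-79773 - 68025} = \frac{1}{-147798} = - \frac{1}{147798}$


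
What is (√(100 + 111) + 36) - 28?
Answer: 8 + √211 ≈ 22.526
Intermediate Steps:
(√(100 + 111) + 36) - 28 = (√211 + 36) - 28 = (36 + √211) - 28 = 8 + √211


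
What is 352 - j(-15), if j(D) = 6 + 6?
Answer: 340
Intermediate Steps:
j(D) = 12
352 - j(-15) = 352 - 1*12 = 352 - 12 = 340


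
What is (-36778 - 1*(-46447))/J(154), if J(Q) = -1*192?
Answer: -3223/64 ≈ -50.359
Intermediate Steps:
J(Q) = -192
(-36778 - 1*(-46447))/J(154) = (-36778 - 1*(-46447))/(-192) = (-36778 + 46447)*(-1/192) = 9669*(-1/192) = -3223/64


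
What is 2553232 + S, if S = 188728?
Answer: 2741960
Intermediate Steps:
2553232 + S = 2553232 + 188728 = 2741960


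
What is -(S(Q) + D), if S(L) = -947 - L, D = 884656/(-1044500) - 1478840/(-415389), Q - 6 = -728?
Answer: 24111108838421/108468452625 ≈ 222.29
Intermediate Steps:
Q = -722 (Q = 6 - 728 = -722)
D = 294293002204/108468452625 (D = 884656*(-1/1044500) - 1478840*(-1/415389) = -221164/261125 + 1478840/415389 = 294293002204/108468452625 ≈ 2.7132)
-(S(Q) + D) = -((-947 - 1*(-722)) + 294293002204/108468452625) = -((-947 + 722) + 294293002204/108468452625) = -(-225 + 294293002204/108468452625) = -1*(-24111108838421/108468452625) = 24111108838421/108468452625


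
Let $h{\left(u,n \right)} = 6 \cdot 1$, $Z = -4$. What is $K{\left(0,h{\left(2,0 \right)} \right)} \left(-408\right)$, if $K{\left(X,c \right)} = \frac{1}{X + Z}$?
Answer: $102$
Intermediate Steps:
$h{\left(u,n \right)} = 6$
$K{\left(X,c \right)} = \frac{1}{-4 + X}$ ($K{\left(X,c \right)} = \frac{1}{X - 4} = \frac{1}{-4 + X}$)
$K{\left(0,h{\left(2,0 \right)} \right)} \left(-408\right) = \frac{1}{-4 + 0} \left(-408\right) = \frac{1}{-4} \left(-408\right) = \left(- \frac{1}{4}\right) \left(-408\right) = 102$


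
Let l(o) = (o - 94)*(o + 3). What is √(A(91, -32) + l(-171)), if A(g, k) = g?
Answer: √44611 ≈ 211.21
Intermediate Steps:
l(o) = (-94 + o)*(3 + o)
√(A(91, -32) + l(-171)) = √(91 + (-282 + (-171)² - 91*(-171))) = √(91 + (-282 + 29241 + 15561)) = √(91 + 44520) = √44611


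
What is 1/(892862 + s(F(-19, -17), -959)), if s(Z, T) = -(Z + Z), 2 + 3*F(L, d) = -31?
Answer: 1/892884 ≈ 1.1200e-6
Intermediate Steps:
F(L, d) = -11 (F(L, d) = -⅔ + (⅓)*(-31) = -⅔ - 31/3 = -11)
s(Z, T) = -2*Z
1/(892862 + s(F(-19, -17), -959)) = 1/(892862 - 2*(-11)) = 1/(892862 + 22) = 1/892884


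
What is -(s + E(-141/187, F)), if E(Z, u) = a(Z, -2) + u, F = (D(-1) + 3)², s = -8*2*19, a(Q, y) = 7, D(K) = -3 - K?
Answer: 296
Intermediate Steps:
s = -304 (s = -16*19 = -304)
F = 1 (F = ((-3 - 1*(-1)) + 3)² = ((-3 + 1) + 3)² = (-2 + 3)² = 1² = 1)
E(Z, u) = 7 + u
-(s + E(-141/187, F)) = -(-304 + (7 + 1)) = -(-304 + 8) = -1*(-296) = 296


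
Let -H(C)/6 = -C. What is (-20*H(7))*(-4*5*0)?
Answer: 0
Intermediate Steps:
H(C) = 6*C (H(C) = -(-6)*C = 6*C)
(-20*H(7))*(-4*5*0) = (-120*7)*(-4*5*0) = (-20*42)*(-20*0) = -840*0 = 0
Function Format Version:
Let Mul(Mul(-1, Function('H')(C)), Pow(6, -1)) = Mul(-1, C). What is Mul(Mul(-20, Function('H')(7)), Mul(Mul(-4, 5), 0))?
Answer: 0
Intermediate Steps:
Function('H')(C) = Mul(6, C) (Function('H')(C) = Mul(-6, Mul(-1, C)) = Mul(6, C))
Mul(Mul(-20, Function('H')(7)), Mul(Mul(-4, 5), 0)) = Mul(Mul(-20, Mul(6, 7)), Mul(Mul(-4, 5), 0)) = Mul(Mul(-20, 42), Mul(-20, 0)) = Mul(-840, 0) = 0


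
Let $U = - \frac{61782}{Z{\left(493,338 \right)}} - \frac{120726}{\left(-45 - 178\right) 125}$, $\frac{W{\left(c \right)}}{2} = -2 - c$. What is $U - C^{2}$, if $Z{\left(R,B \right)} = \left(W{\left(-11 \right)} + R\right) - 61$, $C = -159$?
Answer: $- \frac{2125242602}{83625} \approx -25414.0$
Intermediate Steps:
$W{\left(c \right)} = -4 - 2 c$ ($W{\left(c \right)} = 2 \left(-2 - c\right) = -4 - 2 c$)
$Z{\left(R,B \right)} = -43 + R$ ($Z{\left(R,B \right)} = \left(\left(-4 - -22\right) + R\right) - 61 = \left(\left(-4 + 22\right) + R\right) - 61 = \left(18 + R\right) - 61 = -43 + R$)
$U = - \frac{11118977}{83625}$ ($U = - \frac{61782}{-43 + 493} - \frac{120726}{\left(-45 - 178\right) 125} = - \frac{61782}{450} - \frac{120726}{\left(-223\right) 125} = \left(-61782\right) \frac{1}{450} - \frac{120726}{-27875} = - \frac{10297}{75} - - \frac{120726}{27875} = - \frac{10297}{75} + \frac{120726}{27875} = - \frac{11118977}{83625} \approx -132.96$)
$U - C^{2} = - \frac{11118977}{83625} - \left(-159\right)^{2} = - \frac{11118977}{83625} - 25281 = - \frac{2125242602}{83625}$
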